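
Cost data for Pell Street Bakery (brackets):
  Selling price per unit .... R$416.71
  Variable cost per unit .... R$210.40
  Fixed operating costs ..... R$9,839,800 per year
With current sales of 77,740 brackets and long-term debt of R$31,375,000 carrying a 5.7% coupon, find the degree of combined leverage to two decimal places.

Contribution at this volume is 77,740 × R$206.31 = R$16,038,539.40.
Subtracting fixed costs: EBIT = R$16,038,539.40 − R$9,839,800 = R$6,198,739.40. Interest = R$1,788,375.00, so EBIT − I = R$4,410,364.40.
Degree of total leverage = total CM / (EBIT − interest) = R$16,038,539.40 / R$4,410,364.40 = 3.6366.

3.64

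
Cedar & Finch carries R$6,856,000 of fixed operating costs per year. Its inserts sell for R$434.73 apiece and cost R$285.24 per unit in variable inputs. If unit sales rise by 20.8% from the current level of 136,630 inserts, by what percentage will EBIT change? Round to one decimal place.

Total contribution margin = 136,630 × R$149.49 = R$20,424,818.70.
Subtracting fixed costs: EBIT = R$20,424,818.70 − R$6,856,000 = R$13,568,818.70.
Degree of operating leverage = R$20,424,818.70 / R$13,568,818.70 = 1.5053.
Operating income changes by 1.5053 × +20.8% = +31.3%.

+31.3%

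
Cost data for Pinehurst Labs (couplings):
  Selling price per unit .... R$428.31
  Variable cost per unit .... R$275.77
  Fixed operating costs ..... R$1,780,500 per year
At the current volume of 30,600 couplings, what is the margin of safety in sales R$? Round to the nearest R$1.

Each unit contributes R$428.31 − R$275.77 = R$152.54. Break-even units = R$1,780,500 ÷ R$152.54 = 11,672.35; break-even revenue = 11,672.35 × R$428.31 = R$4,999,383.47.
Actual sales revenue = 30,600 × R$428.31 = R$13,106,286.00.
Margin of safety = R$13,106,286.00 − R$4,999,383.47 = R$8,106,903.

R$8,106,903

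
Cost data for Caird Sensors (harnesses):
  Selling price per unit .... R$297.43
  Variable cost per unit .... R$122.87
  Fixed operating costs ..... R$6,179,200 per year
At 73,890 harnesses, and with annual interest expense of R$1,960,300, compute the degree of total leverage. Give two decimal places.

Total contribution margin = 73,890 × R$174.56 = R$12,898,238.40.
Subtracting fixed costs: EBIT = R$12,898,238.40 − R$6,179,200 = R$6,719,038.40. Interest = R$1,960,300.00, so EBIT − I = R$4,758,738.40.
Degree of total leverage = total CM / (EBIT − interest) = R$12,898,238.40 / R$4,758,738.40 = 2.7104.

2.71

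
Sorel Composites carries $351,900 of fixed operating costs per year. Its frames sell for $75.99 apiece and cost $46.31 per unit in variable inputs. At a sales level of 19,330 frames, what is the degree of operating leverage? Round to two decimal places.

Total contribution margin = 19,330 × $29.68 = $573,714.40.
Operating income = contribution − fixed costs = $573,714.40 − $351,900 = $221,814.40.
DOL = contribution ÷ EBIT = $573,714.40 ÷ $221,814.40 = 2.5865.

2.59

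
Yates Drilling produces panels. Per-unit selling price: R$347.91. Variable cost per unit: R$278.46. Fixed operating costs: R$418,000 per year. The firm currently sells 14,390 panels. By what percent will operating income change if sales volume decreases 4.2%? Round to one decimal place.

Contribution at this volume is 14,390 × R$69.45 = R$999,385.50.
EBIT = R$999,385.50 − R$418,000 = R$581,385.50.
DOL = contribution ÷ EBIT = R$999,385.50 ÷ R$581,385.50 = 1.7190.
%ΔEBIT = DOL × %ΔSales = 1.7190 × -4.2% = -7.2%.

-7.2%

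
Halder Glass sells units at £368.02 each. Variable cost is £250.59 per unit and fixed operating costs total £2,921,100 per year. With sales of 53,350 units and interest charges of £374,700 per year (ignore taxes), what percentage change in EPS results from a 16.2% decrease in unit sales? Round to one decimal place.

At 53,350 units, contribution = 53,350 × £117.43 = £6,264,890.50.
Subtracting fixed costs: EBIT = £6,264,890.50 − £2,921,100 = £3,343,790.50.
After interest of £374,700.00, pre-tax earnings = £2,969,090.50.
DCL = total CM / (EBIT − I) = £6,264,890.50 / £2,969,090.50 = 2.1100.
%ΔEPS = DCL × %ΔSales = 2.1100 × -16.2% = -34.2%.

-34.2%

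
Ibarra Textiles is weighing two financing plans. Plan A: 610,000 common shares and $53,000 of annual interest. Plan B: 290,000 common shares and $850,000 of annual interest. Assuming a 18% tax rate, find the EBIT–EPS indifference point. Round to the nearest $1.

$1,572,281

At indifference, (EBIT − 53,000)(1 − t)/610,000 = (EBIT − 850,000)(1 − t)/290,000.
Cancelling (1 − t) and cross-multiplying: 290,000·(EBIT − 53,000) = 610,000·(EBIT − 850,000).
Solving, EBIT = (850,000·610,000 − 53,000·290,000) / (610,000 − 290,000) = 503,130,000,000 / 320,000 = 1,572,281.25.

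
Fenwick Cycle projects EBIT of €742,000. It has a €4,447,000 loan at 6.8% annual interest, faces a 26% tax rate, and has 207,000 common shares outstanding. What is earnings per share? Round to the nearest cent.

Pre-tax income = €742,000 − €302,396.00 = €439,604.00.
Net income = €439,604.00 × (1 − 0.26) = €325,306.96.
Per share: €325,306.96 / 207,000 shares = €1.57.

€1.57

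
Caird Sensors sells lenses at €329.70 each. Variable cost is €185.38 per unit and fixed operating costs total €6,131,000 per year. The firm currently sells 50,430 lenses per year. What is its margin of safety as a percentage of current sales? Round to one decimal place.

15.8%

Each unit contributes €329.70 − €185.38 = €144.32. Break-even units = €6,131,000 ÷ €144.32 = 42,481.98; break-even revenue = 42,481.98 × €329.70 = €14,006,310.28.
Actual sales revenue = 50,430 × €329.70 = €16,626,771.00.
Margin of safety = (€16,626,771.00 − €14,006,310.28) ÷ €16,626,771.00 = 15.8%.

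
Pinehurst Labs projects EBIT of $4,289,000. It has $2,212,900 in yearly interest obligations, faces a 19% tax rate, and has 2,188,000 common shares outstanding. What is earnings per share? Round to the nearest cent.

$0.77

Interest = $2,212,900.00, so EBT = $4,289,000 − $2,212,900.00 = $2,076,100.00.
After tax at 19%: net income = $2,076,100.00 × 0.81 = $1,681,641.00.
EPS = $1,681,641.00 ÷ 2,188,000 = $0.77.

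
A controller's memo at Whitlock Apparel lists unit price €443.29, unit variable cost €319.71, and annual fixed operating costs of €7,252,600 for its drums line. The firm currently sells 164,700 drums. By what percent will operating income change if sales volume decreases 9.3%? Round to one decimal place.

-14.4%

At 164,700 units, contribution = 164,700 × €123.58 = €20,353,626.00.
EBIT = €20,353,626.00 − €7,252,600 = €13,101,026.00.
So DOL = total CM / EBIT = €20,353,626.00 / €13,101,026.00 = 1.5536.
Operating income changes by 1.5536 × -9.3% = -14.4%.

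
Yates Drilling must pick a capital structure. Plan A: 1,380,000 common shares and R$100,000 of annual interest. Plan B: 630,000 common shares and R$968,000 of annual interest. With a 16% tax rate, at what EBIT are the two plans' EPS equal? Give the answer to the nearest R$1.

At indifference, (EBIT − 100,000)(1 − t)/1,380,000 = (EBIT − 968,000)(1 − t)/630,000.
Cancelling (1 − t) and cross-multiplying: 630,000·(EBIT − 100,000) = 1,380,000·(EBIT − 968,000).
Solving, EBIT = (968,000·1,380,000 − 100,000·630,000) / (1,380,000 − 630,000) = 1,272,840,000,000 / 750,000 = 1,697,120.00.

R$1,697,120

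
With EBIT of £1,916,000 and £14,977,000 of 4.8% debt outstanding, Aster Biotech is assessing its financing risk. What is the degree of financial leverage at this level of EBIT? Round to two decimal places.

Annual interest charges come to £718,896.00.
DFL = EBIT ÷ (EBIT − I) = £1,916,000 ÷ (£1,916,000 − £718,896.00) = £1,916,000 ÷ £1,197,104.00 = 1.6005.

1.60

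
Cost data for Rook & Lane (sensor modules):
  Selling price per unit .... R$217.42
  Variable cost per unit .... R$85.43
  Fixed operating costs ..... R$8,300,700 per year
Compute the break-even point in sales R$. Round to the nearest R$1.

Contribution margin per unit = R$217.42 − R$85.43 = R$131.99, a CM ratio of R$131.99 ÷ R$217.42 = 0.6071.
Break-even revenue = fixed costs × price ÷ CM = R$8,300,700 × R$217.42 ÷ R$131.99 = R$13,673,295.

R$13,673,295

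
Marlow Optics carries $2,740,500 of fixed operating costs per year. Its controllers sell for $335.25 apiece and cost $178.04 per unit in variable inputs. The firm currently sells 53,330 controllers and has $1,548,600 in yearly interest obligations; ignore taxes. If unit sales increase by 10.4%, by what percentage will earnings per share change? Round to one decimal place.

Total contribution margin = 53,330 × $157.21 = $8,384,009.30.
EBIT = $8,384,009.30 − $2,740,500 = $5,643,509.30.
Interest = $1,548,600.00, so EBIT − I = $4,094,909.30.
Degree of combined leverage = contribution ÷ (EBIT − I) = $8,384,009.30 ÷ $4,094,909.30 = 2.0474.
%ΔEPS = DCL × %ΔSales = 2.0474 × +10.4% = +21.3%.

+21.3%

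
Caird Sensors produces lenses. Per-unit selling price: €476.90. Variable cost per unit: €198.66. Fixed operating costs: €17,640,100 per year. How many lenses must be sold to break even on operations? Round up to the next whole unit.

Unit CM = price − variable cost = €476.90 − €198.66 = €278.24.
Break-even Q = €17,640,100 / €278.24 = 63,398.86 → 63,399 lenses.

63,399 lenses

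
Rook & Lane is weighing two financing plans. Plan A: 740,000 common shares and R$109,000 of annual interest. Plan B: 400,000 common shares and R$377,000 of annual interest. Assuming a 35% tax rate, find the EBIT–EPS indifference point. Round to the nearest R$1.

At indifference, (EBIT − 109,000)(1 − t)/740,000 = (EBIT − 377,000)(1 − t)/400,000.
The (1 − t) factor cancels: (EBIT − 109,000) × 400,000 = (EBIT − 377,000) × 740,000.
EBIT × (740,000 − 400,000) = 377,000 × 740,000 − 109,000 × 400,000 = 235,380,000,000, so EBIT = 235,380,000,000 ÷ 340,000 = 692,294.12.

R$692,294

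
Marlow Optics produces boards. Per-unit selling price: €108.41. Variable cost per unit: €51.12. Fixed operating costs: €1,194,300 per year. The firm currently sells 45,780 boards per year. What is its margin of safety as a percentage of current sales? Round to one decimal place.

Contribution margin per unit = €108.41 − €51.12 = €57.29. Break-even units = €1,194,300 ÷ €57.29 = 20,846.57; break-even revenue = 20,846.57 × €108.41 = €2,259,976.66.
Current sales = 45,780 × €108.41 = €4,963,009.80.
Margin of safety = (€4,963,009.80 − €2,259,976.66) ÷ €4,963,009.80 = 54.5%.

54.5%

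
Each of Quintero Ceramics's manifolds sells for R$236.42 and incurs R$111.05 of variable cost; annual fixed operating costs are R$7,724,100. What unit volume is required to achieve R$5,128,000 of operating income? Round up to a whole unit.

102,514 manifolds

Each unit contributes R$236.42 − R$111.05 = R$125.37.
Units = (FC + target) / CM = (R$7,724,100 + R$5,128,000) / R$125.37 = 102,513.36, so 102,514 manifolds.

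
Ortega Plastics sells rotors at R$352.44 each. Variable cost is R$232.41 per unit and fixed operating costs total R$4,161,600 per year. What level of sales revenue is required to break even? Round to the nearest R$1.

R$12,219,564

Contribution margin per unit = R$352.44 − R$232.41 = R$120.03, a CM ratio of R$120.03 ÷ R$352.44 = 0.3406.
Break-even revenue = fixed costs × price ÷ CM = R$4,161,600 × R$352.44 ÷ R$120.03 = R$12,219,564.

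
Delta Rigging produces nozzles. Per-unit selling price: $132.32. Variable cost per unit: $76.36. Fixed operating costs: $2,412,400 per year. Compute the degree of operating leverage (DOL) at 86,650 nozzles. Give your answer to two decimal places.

Contribution at this volume is 86,650 × $55.96 = $4,848,934.00.
Operating income = contribution − fixed costs = $4,848,934.00 − $2,412,400 = $2,436,534.00.
So DOL = total CM / EBIT = $4,848,934.00 / $2,436,534.00 = 1.9901.

1.99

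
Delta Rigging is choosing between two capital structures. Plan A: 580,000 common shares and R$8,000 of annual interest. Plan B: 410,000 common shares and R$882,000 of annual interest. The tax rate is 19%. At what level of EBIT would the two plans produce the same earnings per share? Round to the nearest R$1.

R$2,989,882

At indifference, (EBIT − 8,000)(1 − t)/580,000 = (EBIT − 882,000)(1 − t)/410,000.
Cancelling (1 − t) and cross-multiplying: 410,000·(EBIT − 8,000) = 580,000·(EBIT − 882,000).
EBIT × (580,000 − 410,000) = 882,000 × 580,000 − 8,000 × 410,000 = 508,280,000,000, so EBIT = 508,280,000,000 ÷ 170,000 = 2,989,882.35.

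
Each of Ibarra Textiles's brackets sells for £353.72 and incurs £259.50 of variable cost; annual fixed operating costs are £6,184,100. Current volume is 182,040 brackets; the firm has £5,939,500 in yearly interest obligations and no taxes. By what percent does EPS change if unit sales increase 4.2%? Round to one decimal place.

At 182,040 units, contribution = 182,040 × £94.22 = £17,151,808.80.
EBIT = £17,151,808.80 − £6,184,100 = £10,967,708.80.
Interest = £5,939,500.00, so EBIT − I = £5,028,208.80.
Degree of combined leverage = contribution ÷ (EBIT − I) = £17,151,808.80 ÷ £5,028,208.80 = 3.4111.
EPS therefore changes by 3.4111 × (+4.2%) = +14.3%.

+14.3%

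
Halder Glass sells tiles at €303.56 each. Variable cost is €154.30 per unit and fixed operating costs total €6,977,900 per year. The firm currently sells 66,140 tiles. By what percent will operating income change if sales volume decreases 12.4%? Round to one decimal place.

Contribution at this volume is 66,140 × €149.26 = €9,872,056.40.
Operating income = contribution − fixed costs = €9,872,056.40 − €6,977,900 = €2,894,156.40.
Degree of operating leverage = €9,872,056.40 / €2,894,156.40 = 3.4110.
So EBIT moves 3.4110 × (-12.4%) = -42.3%.

-42.3%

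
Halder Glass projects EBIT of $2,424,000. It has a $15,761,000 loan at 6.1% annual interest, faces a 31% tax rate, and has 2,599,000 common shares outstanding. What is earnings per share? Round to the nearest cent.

Interest = $961,421.00, so EBT = $2,424,000 − $961,421.00 = $1,462,579.00.
Net income = $1,462,579.00 × (1 − 0.31) = $1,009,179.51.
EPS = $1,009,179.51 ÷ 2,599,000 = $0.39.

$0.39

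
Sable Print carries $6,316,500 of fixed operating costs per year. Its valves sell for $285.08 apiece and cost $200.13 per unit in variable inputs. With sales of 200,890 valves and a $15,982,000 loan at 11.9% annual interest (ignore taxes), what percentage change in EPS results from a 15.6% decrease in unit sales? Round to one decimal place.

Total contribution margin = 200,890 × $84.95 = $17,065,605.50.
Subtracting fixed costs: EBIT = $17,065,605.50 − $6,316,500 = $10,749,105.50.
After interest of $1,901,858.00, pre-tax earnings = $8,847,247.50.
Degree of combined leverage = contribution ÷ (EBIT − I) = $17,065,605.50 ÷ $8,847,247.50 = 1.9289.
%ΔEPS = DCL × %ΔSales = 1.9289 × -15.6% = -30.1%.

-30.1%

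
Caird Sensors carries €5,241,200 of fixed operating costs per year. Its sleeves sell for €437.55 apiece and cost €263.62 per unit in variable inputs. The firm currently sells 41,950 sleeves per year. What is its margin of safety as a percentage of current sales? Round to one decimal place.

Contribution margin per unit = €437.55 − €263.62 = €173.93. Break-even units = €5,241,200 ÷ €173.93 = 30,133.96; break-even revenue = 30,133.96 × €437.55 = €13,185,115.05.
Actual sales revenue = 41,950 × €437.55 = €18,355,222.50.
Margin of safety = (€18,355,222.50 − €13,185,115.05) ÷ €18,355,222.50 = 28.2%.

28.2%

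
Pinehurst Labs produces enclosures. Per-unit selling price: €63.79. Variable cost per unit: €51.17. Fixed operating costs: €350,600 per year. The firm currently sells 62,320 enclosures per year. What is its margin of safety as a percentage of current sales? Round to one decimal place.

Unit CM = price − variable cost = €63.79 − €51.17 = €12.62. Break-even units = €350,600 ÷ €12.62 = 27,781.30; break-even revenue = 27,781.30 × €63.79 = €1,772,169.10.
Actual sales revenue = 62,320 × €63.79 = €3,975,392.80.
Margin of safety = (€3,975,392.80 − €1,772,169.10) ÷ €3,975,392.80 = 55.4%.

55.4%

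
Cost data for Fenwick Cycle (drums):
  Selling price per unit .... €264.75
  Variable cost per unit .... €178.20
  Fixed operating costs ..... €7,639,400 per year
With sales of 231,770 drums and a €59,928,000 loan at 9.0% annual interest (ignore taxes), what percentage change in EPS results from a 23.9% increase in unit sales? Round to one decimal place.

+68.2%

Contribution at this volume is 231,770 × €86.55 = €20,059,693.50.
Subtracting fixed costs: EBIT = €20,059,693.50 − €7,639,400 = €12,420,293.50.
Interest = €5,393,520.00, so EBIT − I = €7,026,773.50.
DCL = total CM / (EBIT − I) = €20,059,693.50 / €7,026,773.50 = 2.8548.
%ΔEPS = DCL × %ΔSales = 2.8548 × +23.9% = +68.2%.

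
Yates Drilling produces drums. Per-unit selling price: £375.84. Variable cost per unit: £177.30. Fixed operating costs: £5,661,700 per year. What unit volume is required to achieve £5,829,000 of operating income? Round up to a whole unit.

Contribution margin per unit = £375.84 − £177.30 = £198.54.
Need Q such that Q × £198.54 − £5,661,700 = £5,829,000, i.e. Q = £11,490,700 / £198.54 = 57,875.99 → 57,876.

57,876 drums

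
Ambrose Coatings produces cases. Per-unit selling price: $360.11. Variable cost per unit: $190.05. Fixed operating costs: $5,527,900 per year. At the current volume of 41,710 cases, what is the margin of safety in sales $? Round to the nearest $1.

$3,314,601

Contribution margin per unit = $360.11 − $190.05 = $170.06. Break-even units = $5,527,900 ÷ $170.06 = 32,505.59; break-even revenue = 32,505.59 × $360.11 = $11,705,586.67.
Current sales = 41,710 × $360.11 = $15,020,188.10.
Margin of safety = $15,020,188.10 − $11,705,586.67 = $3,314,601.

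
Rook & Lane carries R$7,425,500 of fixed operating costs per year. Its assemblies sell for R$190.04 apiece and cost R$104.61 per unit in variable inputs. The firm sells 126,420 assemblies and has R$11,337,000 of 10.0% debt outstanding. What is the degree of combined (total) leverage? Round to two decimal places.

4.82

At 126,420 units, contribution = 126,420 × R$85.43 = R$10,800,060.60.
Subtracting fixed costs: EBIT = R$10,800,060.60 − R$7,425,500 = R$3,374,560.60. Interest = R$1,133,700.00.
DOL = R$10,800,060.60 ÷ R$3,374,560.60 = 3.2004; DFL = R$3,374,560.60 ÷ R$2,240,860.60 = 1.5059.
Combined leverage = 3.2004 × 1.5059 = 4.8195.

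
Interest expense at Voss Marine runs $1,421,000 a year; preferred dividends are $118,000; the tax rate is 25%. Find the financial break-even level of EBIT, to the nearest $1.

Grossing the preferred dividend up to pre-tax terms: $118,000 / (1 − 0.25) = $157,333.33.
EPS = 0 when EBIT covers interest plus the pre-tax preferred burden: $1,421,000 + $157,333.33 = $1,578,333.33.

$1,578,333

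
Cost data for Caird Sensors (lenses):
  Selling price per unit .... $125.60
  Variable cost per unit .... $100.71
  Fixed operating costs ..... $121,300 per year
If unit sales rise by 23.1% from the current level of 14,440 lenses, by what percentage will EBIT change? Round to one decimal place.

+34.9%

Contribution at this volume is 14,440 × $24.89 = $359,411.60.
EBIT = $359,411.60 − $121,300 = $238,111.60.
DOL = contribution ÷ EBIT = $359,411.60 ÷ $238,111.60 = 1.5094.
So EBIT moves 1.5094 × (+23.1%) = +34.9%.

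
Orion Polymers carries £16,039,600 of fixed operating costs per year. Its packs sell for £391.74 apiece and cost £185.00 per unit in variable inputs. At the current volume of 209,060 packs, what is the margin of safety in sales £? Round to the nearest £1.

Each unit contributes £391.74 − £185.00 = £206.74. Break-even units = £16,039,600 ÷ £206.74 = 77,583.44; break-even revenue = 77,583.44 × £391.74 = £30,392,536.05.
Current sales = 209,060 × £391.74 = £81,897,164.40.
Margin of safety = £81,897,164.40 − £30,392,536.05 = £51,504,628.

£51,504,628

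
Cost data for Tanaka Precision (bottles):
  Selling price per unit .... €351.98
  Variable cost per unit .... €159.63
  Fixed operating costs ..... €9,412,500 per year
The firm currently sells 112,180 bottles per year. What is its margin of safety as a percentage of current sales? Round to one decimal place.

56.4%

Each unit contributes €351.98 − €159.63 = €192.35. Break-even units = €9,412,500 ÷ €192.35 = 48,934.23; break-even revenue = 48,934.23 × €351.98 = €17,223,871.85.
Current sales = 112,180 × €351.98 = €39,485,116.40.
Margin of safety = (€39,485,116.40 − €17,223,871.85) ÷ €39,485,116.40 = 56.4%.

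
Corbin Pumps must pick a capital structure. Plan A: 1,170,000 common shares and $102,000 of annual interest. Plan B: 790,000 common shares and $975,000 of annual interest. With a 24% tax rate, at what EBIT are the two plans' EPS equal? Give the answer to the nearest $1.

Set EPS_A = EPS_B: (EBIT − $102,000)(1 − 0.24) ÷ 1,170,000 = (EBIT − $975,000)(1 − 0.24) ÷ 790,000.
Cancelling (1 − t) and cross-multiplying: 790,000·(EBIT − 102,000) = 1,170,000·(EBIT − 975,000).
EBIT × (1,170,000 − 790,000) = 975,000 × 1,170,000 − 102,000 × 790,000 = 1,060,170,000,000, so EBIT = 1,060,170,000,000 ÷ 380,000 = 2,789,921.05.

$2,789,921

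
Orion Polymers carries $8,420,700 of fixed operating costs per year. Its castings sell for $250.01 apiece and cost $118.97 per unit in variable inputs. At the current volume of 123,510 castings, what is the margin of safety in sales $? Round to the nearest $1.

$14,812,960

Each unit contributes $250.01 − $118.97 = $131.04. Break-even units = $8,420,700 ÷ $131.04 = 64,260.53; break-even revenue = 64,260.53 × $250.01 = $16,065,775.39.
Current sales = 123,510 × $250.01 = $30,878,735.10.
Margin of safety = $30,878,735.10 − $16,065,775.39 = $14,812,960.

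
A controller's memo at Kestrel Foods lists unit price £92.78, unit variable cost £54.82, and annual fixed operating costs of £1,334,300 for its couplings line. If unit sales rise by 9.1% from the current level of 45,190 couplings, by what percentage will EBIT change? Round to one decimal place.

+41.0%

Contribution at this volume is 45,190 × £37.96 = £1,715,412.40.
Subtracting fixed costs: EBIT = £1,715,412.40 − £1,334,300 = £381,112.40.
Degree of operating leverage = £1,715,412.40 / £381,112.40 = 4.5011.
So EBIT moves 4.5011 × (+9.1%) = +41.0%.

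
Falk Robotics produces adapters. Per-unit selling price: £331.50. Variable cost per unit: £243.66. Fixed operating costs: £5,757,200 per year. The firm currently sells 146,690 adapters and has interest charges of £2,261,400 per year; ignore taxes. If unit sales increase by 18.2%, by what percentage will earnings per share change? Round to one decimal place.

At 146,690 units, contribution = 146,690 × £87.84 = £12,885,249.60.
Subtracting fixed costs: EBIT = £12,885,249.60 − £5,757,200 = £7,128,049.60.
After interest of £2,261,400.00, pre-tax earnings = £4,866,649.60.
Degree of combined leverage = contribution ÷ (EBIT − I) = £12,885,249.60 ÷ £4,866,649.60 = 2.6477.
%ΔEPS = DCL × %ΔSales = 2.6477 × +18.2% = +48.2%.

+48.2%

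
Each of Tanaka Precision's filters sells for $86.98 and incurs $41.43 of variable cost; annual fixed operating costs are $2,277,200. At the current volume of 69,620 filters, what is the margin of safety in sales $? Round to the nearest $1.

$1,707,120

Unit CM = price − variable cost = $86.98 − $41.43 = $45.55. Break-even units = $2,277,200 ÷ $45.55 = 49,993.41; break-even revenue = 49,993.41 × $86.98 = $4,348,427.14.
Current sales = 69,620 × $86.98 = $6,055,547.60.
Margin of safety = $6,055,547.60 − $4,348,427.14 = $1,707,120.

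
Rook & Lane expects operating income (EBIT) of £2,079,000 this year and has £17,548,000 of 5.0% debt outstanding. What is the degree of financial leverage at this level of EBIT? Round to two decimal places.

Interest = £877,400.00.
DFL = EBIT ÷ (EBIT − I) = £2,079,000 ÷ (£2,079,000 − £877,400.00) = £2,079,000 ÷ £1,201,600.00 = 1.7302.

1.73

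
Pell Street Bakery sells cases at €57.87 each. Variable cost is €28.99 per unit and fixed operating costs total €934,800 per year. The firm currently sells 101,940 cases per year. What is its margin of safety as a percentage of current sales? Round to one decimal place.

Each unit contributes €57.87 − €28.99 = €28.88. Break-even units = €934,800 ÷ €28.88 = 32,368.42; break-even revenue = 32,368.42 × €57.87 = €1,873,160.53.
Actual sales revenue = 101,940 × €57.87 = €5,899,267.80.
Margin of safety = (€5,899,267.80 − €1,873,160.53) ÷ €5,899,267.80 = 68.2%.

68.2%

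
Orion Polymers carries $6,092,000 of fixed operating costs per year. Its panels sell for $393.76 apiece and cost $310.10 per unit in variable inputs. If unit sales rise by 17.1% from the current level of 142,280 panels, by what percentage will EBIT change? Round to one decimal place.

At 142,280 units, contribution = 142,280 × $83.66 = $11,903,144.80.
Operating income = contribution − fixed costs = $11,903,144.80 − $6,092,000 = $5,811,144.80.
Degree of operating leverage = $11,903,144.80 / $5,811,144.80 = 2.0483.
%ΔEBIT = DOL × %ΔSales = 2.0483 × +17.1% = +35.0%.

+35.0%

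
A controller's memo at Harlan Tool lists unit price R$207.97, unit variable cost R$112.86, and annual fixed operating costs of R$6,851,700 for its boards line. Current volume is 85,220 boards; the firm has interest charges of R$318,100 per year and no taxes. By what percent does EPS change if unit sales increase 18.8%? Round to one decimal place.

Total contribution margin = 85,220 × R$95.11 = R$8,105,274.20.
Operating income = contribution − fixed costs = R$8,105,274.20 − R$6,851,700 = R$1,253,574.20.
Interest = R$318,100.00, so EBIT − I = R$935,474.20.
DCL = total CM / (EBIT − I) = R$8,105,274.20 / R$935,474.20 = 8.6643.
%ΔEPS = DCL × %ΔSales = 8.6643 × +18.8% = +162.9%.

+162.9%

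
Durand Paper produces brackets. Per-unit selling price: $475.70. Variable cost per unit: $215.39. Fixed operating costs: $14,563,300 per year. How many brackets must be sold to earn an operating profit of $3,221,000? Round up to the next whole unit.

Each unit contributes $475.70 − $215.39 = $260.31.
Required volume = (fixed costs + target profit) ÷ CM = ($14,563,300 + $3,221,000) ÷ $260.31 = 68,319.70, so 68,320 brackets.

68,320 brackets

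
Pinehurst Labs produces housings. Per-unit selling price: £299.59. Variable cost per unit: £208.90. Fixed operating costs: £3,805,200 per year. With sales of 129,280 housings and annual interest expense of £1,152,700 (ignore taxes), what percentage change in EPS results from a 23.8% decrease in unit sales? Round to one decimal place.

-41.2%

Contribution at this volume is 129,280 × £90.69 = £11,724,403.20.
Operating income = contribution − fixed costs = £11,724,403.20 − £3,805,200 = £7,919,203.20.
After interest of £1,152,700.00, pre-tax earnings = £6,766,503.20.
Degree of combined leverage = contribution ÷ (EBIT − I) = £11,724,403.20 ÷ £6,766,503.20 = 1.7327.
EPS therefore changes by 1.7327 × (-23.8%) = -41.2%.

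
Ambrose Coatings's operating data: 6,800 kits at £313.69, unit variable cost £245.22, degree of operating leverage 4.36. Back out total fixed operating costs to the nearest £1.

At 6,800 units, contribution = 6,800 × £68.47 = £465,596.00.
DOL = contribution / EBIT, so EBIT = £465,596.00 / 4.36 = £106,788.07.
Fixed costs = CM − EBIT = £465,596.00 − £106,788.07 = £358,808.

£358,808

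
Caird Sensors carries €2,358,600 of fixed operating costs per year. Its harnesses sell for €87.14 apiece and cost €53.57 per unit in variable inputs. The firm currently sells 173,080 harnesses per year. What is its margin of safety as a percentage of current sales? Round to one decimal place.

Unit CM = price − variable cost = €87.14 − €53.57 = €33.57. Break-even units = €2,358,600 ÷ €33.57 = 70,259.16; break-even revenue = 70,259.16 × €87.14 = €6,122,383.20.
Actual sales revenue = 173,080 × €87.14 = €15,082,191.20.
Margin of safety = (€15,082,191.20 − €6,122,383.20) ÷ €15,082,191.20 = 59.4%.

59.4%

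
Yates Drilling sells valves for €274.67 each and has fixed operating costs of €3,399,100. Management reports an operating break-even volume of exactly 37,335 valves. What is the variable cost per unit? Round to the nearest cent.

€183.63

At break-even, FC = Q × (P − VC), so P − VC = €3,399,100 ÷ 37,335 = €91.0433.
Variable cost per unit = €274.67 − €91.0433 = €183.63.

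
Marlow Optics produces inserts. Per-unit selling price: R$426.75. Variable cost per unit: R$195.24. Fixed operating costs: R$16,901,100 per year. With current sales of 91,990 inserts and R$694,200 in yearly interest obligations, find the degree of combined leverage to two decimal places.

5.75

Contribution at this volume is 91,990 × R$231.51 = R$21,296,604.90.
Operating income = contribution − fixed costs = R$21,296,604.90 − R$16,901,100 = R$4,395,504.90. Interest = R$694,200.00, so EBIT − I = R$3,701,304.90.
DCL = contribution ÷ (EBIT − I) = R$21,296,604.90 ÷ R$3,701,304.90 = 5.7538.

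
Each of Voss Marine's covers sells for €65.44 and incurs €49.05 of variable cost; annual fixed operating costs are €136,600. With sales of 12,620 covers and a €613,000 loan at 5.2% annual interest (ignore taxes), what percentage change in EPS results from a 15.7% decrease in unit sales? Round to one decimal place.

At 12,620 units, contribution = 12,620 × €16.39 = €206,841.80.
Operating income = contribution − fixed costs = €206,841.80 − €136,600 = €70,241.80.
After interest of €31,876.00, pre-tax earnings = €38,365.80.
Degree of combined leverage = contribution ÷ (EBIT − I) = €206,841.80 ÷ €38,365.80 = 5.3913.
EPS therefore changes by 5.3913 × (-15.7%) = -84.6%.

-84.6%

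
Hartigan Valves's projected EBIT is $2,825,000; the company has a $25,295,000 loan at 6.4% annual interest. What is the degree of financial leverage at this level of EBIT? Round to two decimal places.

Annual interest charges come to $1,618,880.00.
DFL = EBIT ÷ (EBIT − I) = $2,825,000 ÷ ($2,825,000 − $1,618,880.00) = $2,825,000 ÷ $1,206,120.00 = 2.3422.

2.34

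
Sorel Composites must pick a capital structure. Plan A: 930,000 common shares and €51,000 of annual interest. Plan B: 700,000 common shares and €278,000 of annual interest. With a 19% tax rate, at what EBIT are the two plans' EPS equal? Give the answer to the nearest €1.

€968,870

Set EPS_A = EPS_B: (EBIT − €51,000)(1 − 0.19) ÷ 930,000 = (EBIT − €278,000)(1 − 0.19) ÷ 700,000.
Cancelling (1 − t) and cross-multiplying: 700,000·(EBIT − 51,000) = 930,000·(EBIT − 278,000).
Solving, EBIT = (278,000·930,000 − 51,000·700,000) / (930,000 − 700,000) = 222,840,000,000 / 230,000 = 968,869.57.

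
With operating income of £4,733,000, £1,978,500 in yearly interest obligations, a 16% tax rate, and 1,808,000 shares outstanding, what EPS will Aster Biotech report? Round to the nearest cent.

£1.28

Pre-tax income = £4,733,000 − £1,978,500.00 = £2,754,500.00.
Net income = £2,754,500.00 × (1 − 0.16) = £2,313,780.00.
EPS = £2,313,780.00 ÷ 1,808,000 = £1.28.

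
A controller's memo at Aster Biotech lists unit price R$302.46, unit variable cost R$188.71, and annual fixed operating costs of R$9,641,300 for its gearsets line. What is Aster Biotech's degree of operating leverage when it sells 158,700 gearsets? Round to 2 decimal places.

2.15

At 158,700 units, contribution = 158,700 × R$113.75 = R$18,052,125.00.
EBIT = R$18,052,125.00 − R$9,641,300 = R$8,410,825.00.
DOL = contribution ÷ EBIT = R$18,052,125.00 ÷ R$8,410,825.00 = 2.1463.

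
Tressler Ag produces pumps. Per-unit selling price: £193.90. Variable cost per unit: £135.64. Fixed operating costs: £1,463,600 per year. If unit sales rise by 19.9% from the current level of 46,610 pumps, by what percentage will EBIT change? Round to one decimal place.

+43.2%

Total contribution margin = 46,610 × £58.26 = £2,715,498.60.
Operating income = contribution − fixed costs = £2,715,498.60 − £1,463,600 = £1,251,898.60.
Degree of operating leverage = £2,715,498.60 / £1,251,898.60 = 2.1691.
So EBIT moves 2.1691 × (+19.9%) = +43.2%.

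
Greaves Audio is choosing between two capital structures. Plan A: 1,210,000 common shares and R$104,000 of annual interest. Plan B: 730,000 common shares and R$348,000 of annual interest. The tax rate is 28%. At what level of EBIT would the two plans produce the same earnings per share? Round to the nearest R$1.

R$719,083

At indifference, (EBIT − 104,000)(1 − t)/1,210,000 = (EBIT − 348,000)(1 − t)/730,000.
Cancelling (1 − t) and cross-multiplying: 730,000·(EBIT − 104,000) = 1,210,000·(EBIT − 348,000).
Solving, EBIT = (348,000·1,210,000 − 104,000·730,000) / (1,210,000 − 730,000) = 345,160,000,000 / 480,000 = 719,083.33.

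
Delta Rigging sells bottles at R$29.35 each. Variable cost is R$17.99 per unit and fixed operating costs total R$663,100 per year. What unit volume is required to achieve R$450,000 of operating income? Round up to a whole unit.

97,985 bottles

Contribution margin per unit = R$29.35 − R$17.99 = R$11.36.
Required volume = (fixed costs + target profit) ÷ CM = (R$663,100 + R$450,000) ÷ R$11.36 = 97,984.15, so 97,985 bottles.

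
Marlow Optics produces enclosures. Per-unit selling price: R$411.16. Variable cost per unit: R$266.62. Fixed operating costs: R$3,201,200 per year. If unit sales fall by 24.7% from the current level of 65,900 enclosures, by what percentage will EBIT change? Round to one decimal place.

Total contribution margin = 65,900 × R$144.54 = R$9,525,186.00.
Operating income = contribution − fixed costs = R$9,525,186.00 − R$3,201,200 = R$6,323,986.00.
DOL = contribution ÷ EBIT = R$9,525,186.00 ÷ R$6,323,986.00 = 1.5062.
%ΔEBIT = DOL × %ΔSales = 1.5062 × -24.7% = -37.2%.

-37.2%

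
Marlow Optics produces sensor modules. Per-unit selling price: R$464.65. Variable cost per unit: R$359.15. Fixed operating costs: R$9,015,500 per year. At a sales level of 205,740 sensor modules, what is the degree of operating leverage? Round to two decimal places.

Contribution at this volume is 205,740 × R$105.50 = R$21,705,570.00.
Subtracting fixed costs: EBIT = R$21,705,570.00 − R$9,015,500 = R$12,690,070.00.
DOL = contribution ÷ EBIT = R$21,705,570.00 ÷ R$12,690,070.00 = 1.7104.

1.71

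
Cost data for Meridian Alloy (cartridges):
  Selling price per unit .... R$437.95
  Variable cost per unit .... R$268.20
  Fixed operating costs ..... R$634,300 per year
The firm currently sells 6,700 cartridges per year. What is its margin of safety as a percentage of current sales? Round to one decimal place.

Unit CM = price − variable cost = R$437.95 − R$268.20 = R$169.75. Break-even units = R$634,300 ÷ R$169.75 = 3,736.67; break-even revenue = 3,736.67 × R$437.95 = R$1,636,475.32.
Actual sales revenue = 6,700 × R$437.95 = R$2,934,265.00.
Margin of safety = (R$2,934,265.00 − R$1,636,475.32) ÷ R$2,934,265.00 = 44.2%.

44.2%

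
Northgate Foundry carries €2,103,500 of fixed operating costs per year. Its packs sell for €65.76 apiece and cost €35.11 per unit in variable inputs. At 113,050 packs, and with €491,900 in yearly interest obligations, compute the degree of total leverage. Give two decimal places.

At 113,050 units, contribution = 113,050 × €30.65 = €3,464,982.50.
EBIT = €3,464,982.50 − €2,103,500 = €1,361,482.50. Interest = €491,900.00.
DOL = €3,464,982.50 ÷ €1,361,482.50 = 2.5450; DFL = €1,361,482.50 ÷ €869,582.50 = 1.5657.
Combined leverage = 2.5450 × 1.5657 = 3.9847.

3.98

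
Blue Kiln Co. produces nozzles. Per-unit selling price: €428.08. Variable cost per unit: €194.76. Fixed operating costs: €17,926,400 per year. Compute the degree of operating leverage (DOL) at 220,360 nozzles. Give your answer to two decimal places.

1.54

At 220,360 units, contribution = 220,360 × €233.32 = €51,414,395.20.
Operating income = contribution − fixed costs = €51,414,395.20 − €17,926,400 = €33,487,995.20.
So DOL = total CM / EBIT = €51,414,395.20 / €33,487,995.20 = 1.5353.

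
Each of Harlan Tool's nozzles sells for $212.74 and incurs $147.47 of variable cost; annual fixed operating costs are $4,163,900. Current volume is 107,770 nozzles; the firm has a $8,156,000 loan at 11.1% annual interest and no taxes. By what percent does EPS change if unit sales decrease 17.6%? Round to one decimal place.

Total contribution margin = 107,770 × $65.27 = $7,034,147.90.
EBIT = $7,034,147.90 − $4,163,900 = $2,870,247.90.
After interest of $905,316.00, pre-tax earnings = $1,964,931.90.
Degree of combined leverage = contribution ÷ (EBIT − I) = $7,034,147.90 ÷ $1,964,931.90 = 3.5798.
%ΔEPS = DCL × %ΔSales = 3.5798 × -17.6% = -63.0%.

-63.0%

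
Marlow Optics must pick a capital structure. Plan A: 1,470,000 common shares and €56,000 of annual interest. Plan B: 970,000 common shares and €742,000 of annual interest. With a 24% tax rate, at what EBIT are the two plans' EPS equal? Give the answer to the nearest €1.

At indifference, (EBIT − 56,000)(1 − t)/1,470,000 = (EBIT − 742,000)(1 − t)/970,000.
The (1 − t) factor cancels: (EBIT − 56,000) × 970,000 = (EBIT − 742,000) × 1,470,000.
Solving, EBIT = (742,000·1,470,000 − 56,000·970,000) / (1,470,000 − 970,000) = 1,036,420,000,000 / 500,000 = 2,072,840.00.

€2,072,840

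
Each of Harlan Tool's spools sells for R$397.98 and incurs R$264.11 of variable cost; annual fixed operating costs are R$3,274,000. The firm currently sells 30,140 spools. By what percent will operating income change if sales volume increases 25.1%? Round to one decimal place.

+133.1%

Total contribution margin = 30,140 × R$133.87 = R$4,034,841.80.
Operating income = contribution − fixed costs = R$4,034,841.80 − R$3,274,000 = R$760,841.80.
Degree of operating leverage = R$4,034,841.80 / R$760,841.80 = 5.3031.
%ΔEBIT = DOL × %ΔSales = 5.3031 × +25.1% = +133.1%.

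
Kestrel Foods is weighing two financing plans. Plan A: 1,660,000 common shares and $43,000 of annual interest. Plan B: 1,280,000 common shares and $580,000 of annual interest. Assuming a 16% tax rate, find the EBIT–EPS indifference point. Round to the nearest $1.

Set EPS_A = EPS_B: (EBIT − $43,000)(1 − 0.16) ÷ 1,660,000 = (EBIT − $580,000)(1 − 0.16) ÷ 1,280,000.
The (1 − t) factor cancels: (EBIT − 43,000) × 1,280,000 = (EBIT − 580,000) × 1,660,000.
EBIT × (1,660,000 − 1,280,000) = 580,000 × 1,660,000 − 43,000 × 1,280,000 = 907,760,000,000, so EBIT = 907,760,000,000 ÷ 380,000 = 2,388,842.11.

$2,388,842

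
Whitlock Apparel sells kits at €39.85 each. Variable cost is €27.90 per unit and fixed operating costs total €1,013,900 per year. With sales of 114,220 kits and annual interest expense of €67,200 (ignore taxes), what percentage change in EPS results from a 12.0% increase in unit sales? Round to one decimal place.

Total contribution margin = 114,220 × €11.95 = €1,364,929.00.
Operating income = contribution − fixed costs = €1,364,929.00 − €1,013,900 = €351,029.00.
Interest = €67,200.00, so EBIT − I = €283,829.00.
DCL = total CM / (EBIT − I) = €1,364,929.00 / €283,829.00 = 4.8090.
%ΔEPS = DCL × %ΔSales = 4.8090 × +12.0% = +57.7%.

+57.7%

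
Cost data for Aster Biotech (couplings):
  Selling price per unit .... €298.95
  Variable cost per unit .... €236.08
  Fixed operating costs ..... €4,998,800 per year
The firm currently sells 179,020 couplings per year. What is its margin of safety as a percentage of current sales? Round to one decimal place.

55.6%

Each unit contributes €298.95 − €236.08 = €62.87. Break-even units = €4,998,800 ÷ €62.87 = 79,510.10; break-even revenue = 79,510.10 × €298.95 = €23,769,544.46.
Current sales = 179,020 × €298.95 = €53,518,029.00.
Margin of safety = (€53,518,029.00 − €23,769,544.46) ÷ €53,518,029.00 = 55.6%.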